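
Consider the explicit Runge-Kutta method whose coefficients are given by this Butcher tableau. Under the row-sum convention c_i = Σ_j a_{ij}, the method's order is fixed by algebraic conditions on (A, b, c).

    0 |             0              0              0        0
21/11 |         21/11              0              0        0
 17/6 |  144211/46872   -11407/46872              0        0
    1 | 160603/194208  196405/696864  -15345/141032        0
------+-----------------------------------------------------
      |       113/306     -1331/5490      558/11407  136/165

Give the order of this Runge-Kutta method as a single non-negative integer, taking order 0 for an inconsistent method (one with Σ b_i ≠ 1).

4

b = (113/306, -1331/5490, 558/11407, 136/165)
c = (0, 21/11, 17/6, 1)
Ac = (0, 0, -1037/2232, 125/544)
Σ b_i: 113/306·1 + (-1331/5490)·1 + 558/11407·1 + 136/165·1 = 1 ✓
b·c: (-1331/5490)·21/11 + 558/11407·17/6 + 136/165·1 = 1/2 ✓
b·c²: (-1331/5490)·441/121 + 558/11407·289/36 + 136/165·1 = 1/3 ✓
b·Ac: 558/11407·(-1037/2232) + 136/165·125/544 = 1/6 ✓
b·c³: (-1331/5490)·9261/1331 + 558/11407·4913/216 + 136/165·1 = 1/4 ✓
b·(c∘Ac): 558/11407·(-17629/13392) + 136/165·125/544 = 1/8 ✓
b·Ac²: 558/11407·(-7259/8184) + 136/165·115/748 = 1/12 ✓
b·A²c: 136/165·55/1088 = 1/24 ✓; 4 stages ⇒ order 4.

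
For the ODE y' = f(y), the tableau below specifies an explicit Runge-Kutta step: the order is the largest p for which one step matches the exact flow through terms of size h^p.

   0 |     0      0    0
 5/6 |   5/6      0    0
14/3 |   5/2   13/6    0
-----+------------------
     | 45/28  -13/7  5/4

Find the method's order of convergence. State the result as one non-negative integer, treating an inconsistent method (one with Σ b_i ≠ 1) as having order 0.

1

b = (45/28, -13/7, 5/4)
c = (0, 5/6, 14/3)
Ac = (0, 0, 65/36)
Σ b_i: 45/28·1 + (-13/7)·1 + 5/4·1 = 1 ✓
b·c: (-13/7)·5/6 + 5/4·14/3 = 30/7 ≠ 1/2 ⇒ order 1.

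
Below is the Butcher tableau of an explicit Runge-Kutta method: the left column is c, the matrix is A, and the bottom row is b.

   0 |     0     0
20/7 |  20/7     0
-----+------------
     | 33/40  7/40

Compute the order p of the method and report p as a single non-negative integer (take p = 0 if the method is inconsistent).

b = (33/40, 7/40)
c = (0, 20/7)
Σ b_i: 33/40·1 + 7/40·1 = 1 ✓
b·c: 7/40·20/7 = 1/2 ✓; 2 stages ⇒ order 2.

2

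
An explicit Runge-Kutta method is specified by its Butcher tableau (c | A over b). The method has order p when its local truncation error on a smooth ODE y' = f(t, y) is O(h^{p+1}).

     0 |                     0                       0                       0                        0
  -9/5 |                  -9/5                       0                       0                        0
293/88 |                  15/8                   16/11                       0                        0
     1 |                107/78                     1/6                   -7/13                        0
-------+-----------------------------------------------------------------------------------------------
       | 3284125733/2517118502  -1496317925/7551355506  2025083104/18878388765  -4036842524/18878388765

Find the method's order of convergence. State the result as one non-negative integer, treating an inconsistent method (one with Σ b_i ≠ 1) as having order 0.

3

b = (3284125733/2517118502, -1496317925/7551355506, 2025083104/18878388765, -4036842524/18878388765)
c = (0, -9/5, 293/88, 1)
Ac = (0, 0, -144/55, -11971/5720)
Σ b_i: 3284125733/2517118502·1 + (-1496317925/7551355506)·1 + 2025083104/18878388765·1 + (-4036842524/18878388765)·1 = 1 ✓
b·c: (-1496317925/7551355506)·(-9/5) + 2025083104/18878388765·293/88 + (-4036842524/18878388765)·1 = 1/2 ✓
b·c²: (-1496317925/7551355506)·81/25 + 2025083104/18878388765·85849/7744 + (-4036842524/18878388765)·1 = 1/3 ✓
b·Ac: 2025083104/18878388765·(-144/55) + (-4036842524/18878388765)·(-11971/5720) = 1/6 ✓
b·c³: (-1496317925/7551355506)·(-729/125) + 2025083104/18878388765·25153757/681472 + (-4036842524/18878388765)·1 = 5428259401353/1107532140880 ≠ 1/4 ⇒ order 3.
b·(c∘Ac): 2025083104/18878388765·(-5274/605) + (-4036842524/18878388765)·(-11971/5720) = -18409870369/37756777530 ≠ 1/8
b·Ac²: 2025083104/18878388765·1296/275 + (-4036842524/18878388765)·(-13664503/2516800) = 27685643802659/16612982113200 ≠ 1/12
b·A²c: (-4036842524/18878388765)·1008/715 = -9485168448/31463981275 ≠ 1/24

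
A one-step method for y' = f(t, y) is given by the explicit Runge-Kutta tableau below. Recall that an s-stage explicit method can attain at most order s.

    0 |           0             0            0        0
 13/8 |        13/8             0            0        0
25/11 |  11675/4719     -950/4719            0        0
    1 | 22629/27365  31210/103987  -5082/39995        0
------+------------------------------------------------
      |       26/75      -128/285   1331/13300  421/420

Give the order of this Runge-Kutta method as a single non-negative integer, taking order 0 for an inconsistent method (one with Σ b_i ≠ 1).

b = (26/75, -128/285, 1331/13300, 421/420)
c = (0, 13/8, 25/11, 1)
Ac = (0, 0, -475/1452, 335/1684)
Σ b_i: 26/75·1 + (-128/285)·1 + 1331/13300·1 + 421/420·1 = 1 ✓
b·c: (-128/285)·13/8 + 1331/13300·25/11 + 421/420·1 = 1/2 ✓
b·c²: (-128/285)·169/64 + 1331/13300·625/121 + 421/420·1 = 1/3 ✓
b·Ac: 1331/13300·(-475/1452) + 421/420·335/1684 = 1/6 ✓
b·c³: (-128/285)·2197/512 + 1331/13300·15625/1331 + 421/420·1 = 1/4 ✓
b·(c∘Ac): 1331/13300·(-11875/15972) + 421/420·335/1684 = 1/8 ✓
b·Ac²: 1331/13300·(-6175/11616) + 421/420·1835/13472 = 1/12 ✓
b·A²c: 421/420·35/842 = 1/24 ✓; 4 stages ⇒ order 4.

4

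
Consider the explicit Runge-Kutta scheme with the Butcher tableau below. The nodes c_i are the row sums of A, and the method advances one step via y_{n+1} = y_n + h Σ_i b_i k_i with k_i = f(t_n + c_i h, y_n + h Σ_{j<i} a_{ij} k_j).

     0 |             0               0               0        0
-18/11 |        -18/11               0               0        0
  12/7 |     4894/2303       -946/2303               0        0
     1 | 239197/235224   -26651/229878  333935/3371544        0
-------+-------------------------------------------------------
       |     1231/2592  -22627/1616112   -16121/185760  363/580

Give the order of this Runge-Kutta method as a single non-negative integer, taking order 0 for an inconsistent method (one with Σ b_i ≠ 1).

4

b = (1231/2592, -22627/1616112, -16121/185760, 363/580)
c = (0, -18/11, 12/7, 1)
Ac = (0, 0, 1548/2303, 87/242)
Σ b_i: 1231/2592·1 + (-22627/1616112)·1 + (-16121/185760)·1 + 363/580·1 = 1 ✓
b·c: (-22627/1616112)·(-18/11) + (-16121/185760)·12/7 + 363/580·1 = 1/2 ✓
b·c²: (-22627/1616112)·324/121 + (-16121/185760)·144/49 + 363/580·1 = 1/3 ✓
b·Ac: (-16121/185760)·1548/2303 + 363/580·87/242 = 1/6 ✓
b·c³: (-22627/1616112)·(-5832/1331) + (-16121/185760)·1728/343 + 363/580·1 = 1/4 ✓
b·(c∘Ac): (-16121/185760)·18576/16121 + 363/580·87/242 = 1/8 ✓
b·Ac²: (-16121/185760)·(-27864/25333) + 363/580·(-232/11979) = 1/12 ✓
b·A²c: 363/580·145/2178 = 1/24 ✓; 4 stages ⇒ order 4.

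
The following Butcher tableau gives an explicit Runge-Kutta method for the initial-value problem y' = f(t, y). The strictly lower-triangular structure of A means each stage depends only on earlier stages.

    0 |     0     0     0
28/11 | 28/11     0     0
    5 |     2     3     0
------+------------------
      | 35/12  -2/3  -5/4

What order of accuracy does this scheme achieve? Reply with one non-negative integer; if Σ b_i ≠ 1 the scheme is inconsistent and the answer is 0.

1

b = (35/12, -2/3, -5/4)
c = (0, 28/11, 5)
Ac = (0, 0, 84/11)
Σ b_i: 35/12·1 + (-2/3)·1 + (-5/4)·1 = 1 ✓
b·c: (-2/3)·28/11 + (-5/4)·5 = -1049/132 ≠ 1/2 ⇒ order 1.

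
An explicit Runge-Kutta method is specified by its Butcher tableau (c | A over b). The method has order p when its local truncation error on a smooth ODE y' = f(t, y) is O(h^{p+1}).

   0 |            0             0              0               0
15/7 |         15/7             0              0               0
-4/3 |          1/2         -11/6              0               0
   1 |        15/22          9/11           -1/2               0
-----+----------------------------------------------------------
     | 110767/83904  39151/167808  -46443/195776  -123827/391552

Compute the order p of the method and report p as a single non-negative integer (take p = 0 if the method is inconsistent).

b = (110767/83904, 39151/167808, -46443/195776, -123827/391552)
c = (0, 15/7, -4/3, 1)
Ac = (0, 0, -55/14, 559/231)
Σ b_i: 110767/83904·1 + 39151/167808·1 + (-46443/195776)·1 + (-123827/391552)·1 = 1 ✓
b·c: 39151/167808·15/7 + (-46443/195776)·(-4/3) + (-123827/391552)·1 = 1/2 ✓
b·c²: 39151/167808·225/49 + (-46443/195776)·16/9 + (-123827/391552)·1 = 1/3 ✓
b·Ac: (-46443/195776)·(-55/14) + (-123827/391552)·559/231 = 1/6 ✓
b·c³: 39151/167808·3375/343 + (-46443/195776)·(-64/27) + (-123827/391552)·1 = 1119625/440496 ≠ 1/4 ⇒ order 3.
b·(c∘Ac): (-46443/195776)·110/21 + (-123827/391552)·559/231 = -2358589/1174656 ≠ 1/8
b·Ac²: (-46443/195776)·(-825/98) + (-123827/391552)·13913/4851 = 13444331/12333888 ≠ 1/12
b·A²c: (-123827/391552)·55/28 = -6810485/10963456 ≠ 1/24

3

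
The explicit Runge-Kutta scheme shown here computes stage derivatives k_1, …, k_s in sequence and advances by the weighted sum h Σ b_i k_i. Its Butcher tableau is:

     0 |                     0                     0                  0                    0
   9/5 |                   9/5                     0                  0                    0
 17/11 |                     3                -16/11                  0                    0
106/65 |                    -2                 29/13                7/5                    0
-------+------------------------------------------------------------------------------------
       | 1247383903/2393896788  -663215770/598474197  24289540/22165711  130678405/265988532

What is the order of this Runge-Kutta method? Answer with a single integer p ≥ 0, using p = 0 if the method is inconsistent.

3

b = (1247383903/2393896788, -663215770/598474197, 24289540/22165711, 130678405/265988532)
c = (0, 9/5, 17/11, 106/65)
Ac = (0, 0, -144/55, 4418/715)
Σ b_i: 1247383903/2393896788·1 + (-663215770/598474197)·1 + 24289540/22165711·1 + 130678405/265988532·1 = 1 ✓
b·c: (-663215770/598474197)·9/5 + 24289540/22165711·17/11 + 130678405/265988532·106/65 = 1/2 ✓
b·c²: (-663215770/598474197)·81/25 + 24289540/22165711·289/121 + 130678405/265988532·11236/4225 = 1/3 ✓
b·Ac: 24289540/22165711·(-144/55) + 130678405/265988532·4418/715 = 1/6 ✓
b·c³: (-663215770/598474197)·729/125 + 24289540/22165711·4913/1331 + 130678405/265988532·1191016/274625 = -68304981476/237727250475 ≠ 1/4 ⇒ order 3.
b·(c∘Ac): 24289540/22165711·(-2448/605) + 130678405/265988532·468308/46475 = 171750983/332485665 ≠ 1/8
b·Ac²: 24289540/22165711·(-1296/275) + 130678405/265988532·415724/39325 = 107610773/3657342315 ≠ 1/12
b·A²c: 130678405/265988532·(-1008/275) = -199581564/110828555 ≠ 1/24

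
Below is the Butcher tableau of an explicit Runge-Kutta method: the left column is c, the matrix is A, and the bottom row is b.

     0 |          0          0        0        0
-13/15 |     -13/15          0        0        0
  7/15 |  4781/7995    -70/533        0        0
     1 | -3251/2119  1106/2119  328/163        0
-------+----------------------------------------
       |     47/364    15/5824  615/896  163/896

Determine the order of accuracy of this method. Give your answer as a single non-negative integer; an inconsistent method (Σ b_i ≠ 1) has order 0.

b = (47/364, 15/5824, 615/896, 163/896)
c = (0, -13/15, 7/15, 1)
Ac = (0, 0, 14/123, 238/489)
Σ b_i: 47/364·1 + 15/5824·1 + 615/896·1 + 163/896·1 = 1 ✓
b·c: 15/5824·(-13/15) + 615/896·7/15 + 163/896·1 = 1/2 ✓
b·c²: 15/5824·169/225 + 615/896·49/225 + 163/896·1 = 1/3 ✓
b·Ac: 615/896·14/123 + 163/896·238/489 = 1/6 ✓
b·c³: 15/5824·(-2197/3375) + 615/896·343/3375 + 163/896·1 = 1/4 ✓
b·(c∘Ac): 615/896·98/1845 + 163/896·238/489 = 1/8 ✓
b·Ac²: 615/896·(-182/1845) + 163/896·406/489 = 1/12 ✓
b·A²c: 163/896·112/489 = 1/24 ✓; 4 stages ⇒ order 4.

4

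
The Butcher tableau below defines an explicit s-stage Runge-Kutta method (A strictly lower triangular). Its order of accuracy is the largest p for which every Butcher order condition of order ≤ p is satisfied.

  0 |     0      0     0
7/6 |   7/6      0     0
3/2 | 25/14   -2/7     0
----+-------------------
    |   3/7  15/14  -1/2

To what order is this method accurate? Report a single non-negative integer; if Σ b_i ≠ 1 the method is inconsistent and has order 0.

b = (3/7, 15/14, -1/2)
c = (0, 7/6, 3/2)
Ac = (0, 0, -1/3)
Σ b_i: 3/7·1 + 15/14·1 + (-1/2)·1 = 1 ✓
b·c: 15/14·7/6 + (-1/2)·3/2 = 1/2 ✓
b·c²: 15/14·49/36 + (-1/2)·9/4 = 1/3 ✓
b·Ac: (-1/2)·(-1/3) = 1/6 ✓; 3 stages ⇒ order 3.

3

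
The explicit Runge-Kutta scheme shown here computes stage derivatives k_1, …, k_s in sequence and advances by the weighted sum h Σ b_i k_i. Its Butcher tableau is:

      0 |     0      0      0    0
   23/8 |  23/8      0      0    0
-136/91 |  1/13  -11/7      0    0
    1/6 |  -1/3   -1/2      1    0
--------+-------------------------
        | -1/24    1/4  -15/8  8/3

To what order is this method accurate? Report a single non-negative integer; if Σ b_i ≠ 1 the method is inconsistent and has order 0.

b = (-1/24, 1/4, -15/8, 8/3)
c = (0, 23/8, -136/91, 1/6)
Ac = (0, 0, -253/56, -4269/1456)
Σ b_i: (-1/24)·1 + 1/4·1 + (-15/8)·1 + 8/3·1 = 1 ✓
b·c: 1/4·23/8 + (-15/8)·(-136/91) + 8/3·1/6 = 103925/26208 ≠ 1/2 ⇒ order 1.

1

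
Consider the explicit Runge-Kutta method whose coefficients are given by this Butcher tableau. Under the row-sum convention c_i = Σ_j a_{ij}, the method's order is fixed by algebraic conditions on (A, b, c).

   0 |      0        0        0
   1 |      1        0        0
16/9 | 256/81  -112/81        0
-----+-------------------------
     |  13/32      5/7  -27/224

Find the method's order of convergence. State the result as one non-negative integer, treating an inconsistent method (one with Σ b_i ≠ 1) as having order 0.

3

b = (13/32, 5/7, -27/224)
c = (0, 1, 16/9)
Ac = (0, 0, -112/81)
Σ b_i: 13/32·1 + 5/7·1 + (-27/224)·1 = 1 ✓
b·c: 5/7·1 + (-27/224)·16/9 = 1/2 ✓
b·c²: 5/7·1 + (-27/224)·256/81 = 1/3 ✓
b·Ac: (-27/224)·(-112/81) = 1/6 ✓; 3 stages ⇒ order 3.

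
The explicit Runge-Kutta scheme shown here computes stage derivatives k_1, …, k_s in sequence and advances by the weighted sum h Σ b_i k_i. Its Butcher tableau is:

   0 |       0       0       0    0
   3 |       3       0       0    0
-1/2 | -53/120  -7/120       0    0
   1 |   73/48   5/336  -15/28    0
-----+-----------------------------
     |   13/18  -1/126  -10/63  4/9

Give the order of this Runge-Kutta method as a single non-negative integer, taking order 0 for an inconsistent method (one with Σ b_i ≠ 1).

4

b = (13/18, -1/126, -10/63, 4/9)
c = (0, 3, -1/2, 1)
Ac = (0, 0, -7/40, 5/16)
Σ b_i: 13/18·1 + (-1/126)·1 + (-10/63)·1 + 4/9·1 = 1 ✓
b·c: (-1/126)·3 + (-10/63)·(-1/2) + 4/9·1 = 1/2 ✓
b·c²: (-1/126)·9 + (-10/63)·1/4 + 4/9·1 = 1/3 ✓
b·Ac: (-10/63)·(-7/40) + 4/9·5/16 = 1/6 ✓
b·c³: (-1/126)·27 + (-10/63)·(-1/8) + 4/9·1 = 1/4 ✓
b·(c∘Ac): (-10/63)·7/80 + 4/9·5/16 = 1/8 ✓
b·Ac²: (-10/63)·(-21/40) = 1/12 ✓
b·A²c: 4/9·3/32 = 1/24 ✓; 4 stages ⇒ order 4.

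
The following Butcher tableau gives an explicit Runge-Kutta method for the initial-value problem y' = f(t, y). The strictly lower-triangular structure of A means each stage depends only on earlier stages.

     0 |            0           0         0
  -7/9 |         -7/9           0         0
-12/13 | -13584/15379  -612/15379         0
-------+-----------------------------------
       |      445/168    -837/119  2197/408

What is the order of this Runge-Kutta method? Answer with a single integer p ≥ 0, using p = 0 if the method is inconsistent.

3

b = (445/168, -837/119, 2197/408)
c = (0, -7/9, -12/13)
Ac = (0, 0, 68/2197)
Σ b_i: 445/168·1 + (-837/119)·1 + 2197/408·1 = 1 ✓
b·c: (-837/119)·(-7/9) + 2197/408·(-12/13) = 1/2 ✓
b·c²: (-837/119)·49/81 + 2197/408·144/169 = 1/3 ✓
b·Ac: 2197/408·68/2197 = 1/6 ✓; 3 stages ⇒ order 3.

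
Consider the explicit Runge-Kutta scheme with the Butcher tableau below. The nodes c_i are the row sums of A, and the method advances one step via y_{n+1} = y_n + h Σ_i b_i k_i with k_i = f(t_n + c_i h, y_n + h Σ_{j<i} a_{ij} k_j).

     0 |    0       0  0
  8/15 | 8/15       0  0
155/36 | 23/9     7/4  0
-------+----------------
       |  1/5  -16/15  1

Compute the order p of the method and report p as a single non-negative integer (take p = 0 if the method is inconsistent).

0

b = (1/5, -16/15, 1)
c = (0, 8/15, 155/36)
Ac = (0, 0, 14/15)
Σ b_i: 1/5·1 + (-16/15)·1 + 1·1 = 2/15 ≠ 1 ⇒ order 0.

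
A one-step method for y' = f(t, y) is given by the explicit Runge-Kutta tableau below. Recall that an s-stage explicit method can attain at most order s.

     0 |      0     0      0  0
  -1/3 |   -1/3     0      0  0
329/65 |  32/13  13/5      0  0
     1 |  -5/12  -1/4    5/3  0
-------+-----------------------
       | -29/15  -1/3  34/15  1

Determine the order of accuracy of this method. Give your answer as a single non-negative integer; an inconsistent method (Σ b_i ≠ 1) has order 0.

b = (-29/15, -1/3, 34/15, 1)
c = (0, -1/3, 329/65, 1)
Ac = (0, 0, -13/15, 443/52)
Σ b_i: (-29/15)·1 + (-1/3)·1 + 34/15·1 + 1·1 = 1 ✓
b·c: (-1/3)·(-1/3) + 34/15·329/65 + 1·1 = 36808/2925 ≠ 1/2 ⇒ order 1.

1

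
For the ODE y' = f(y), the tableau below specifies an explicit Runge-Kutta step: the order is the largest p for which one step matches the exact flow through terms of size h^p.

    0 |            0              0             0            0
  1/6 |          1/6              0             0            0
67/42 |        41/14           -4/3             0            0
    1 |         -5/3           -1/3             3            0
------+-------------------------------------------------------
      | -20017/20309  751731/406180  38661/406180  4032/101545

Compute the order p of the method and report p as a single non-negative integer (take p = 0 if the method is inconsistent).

b = (-20017/20309, 751731/406180, 38661/406180, 4032/101545)
c = (0, 1/6, 67/42, 1)
Ac = (0, 0, -2/9, 298/63)
Σ b_i: (-20017/20309)·1 + 751731/406180·1 + 38661/406180·1 + 4032/101545·1 = 1 ✓
b·c: 751731/406180·1/6 + 38661/406180·67/42 + 4032/101545·1 = 1/2 ✓
b·c²: 751731/406180·1/36 + 38661/406180·4489/1764 + 4032/101545·1 = 1/3 ✓
b·Ac: 38661/406180·(-2/9) + 4032/101545·298/63 = 1/6 ✓
b·c³: 751731/406180·1/216 + 38661/406180·300763/74088 + 4032/101545·1 = 4449161/10235736 ≠ 1/4 ⇒ order 3.
b·(c∘Ac): 38661/406180·(-67/189) + 4032/101545·298/63 = 112649/731124 ≠ 1/8
b·Ac²: 38661/406180·(-1/27) + 4032/101545·10088/1323 = 1531475/5117868 ≠ 1/12
b·A²c: 4032/101545·(-2/3) = -2688/101545 ≠ 1/24

3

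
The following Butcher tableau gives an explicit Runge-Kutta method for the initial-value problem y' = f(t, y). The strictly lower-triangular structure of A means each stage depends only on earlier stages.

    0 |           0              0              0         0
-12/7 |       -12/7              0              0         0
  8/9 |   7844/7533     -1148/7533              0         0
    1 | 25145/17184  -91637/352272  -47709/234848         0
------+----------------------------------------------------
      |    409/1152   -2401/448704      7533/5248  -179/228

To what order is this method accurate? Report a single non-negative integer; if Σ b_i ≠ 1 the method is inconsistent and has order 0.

4

b = (409/1152, -2401/448704, 7533/5248, -179/228)
c = (0, -12/7, 8/9, 1)
Ac = (0, 0, 656/2511, 95/358)
Σ b_i: 409/1152·1 + (-2401/448704)·1 + 7533/5248·1 + (-179/228)·1 = 1 ✓
b·c: (-2401/448704)·(-12/7) + 7533/5248·8/9 + (-179/228)·1 = 1/2 ✓
b·c²: (-2401/448704)·144/49 + 7533/5248·64/81 + (-179/228)·1 = 1/3 ✓
b·Ac: 7533/5248·656/2511 + (-179/228)·95/358 = 1/6 ✓
b·c³: (-2401/448704)·(-1728/343) + 7533/5248·512/729 + (-179/228)·1 = 1/4 ✓
b·(c∘Ac): 7533/5248·5248/22599 + (-179/228)·95/358 = 1/8 ✓
b·Ac²: 7533/5248·(-2624/5859) + (-179/228)·(-1159/1253) = 1/12 ✓
b·A²c: (-179/228)·(-19/358) = 1/24 ✓; 4 stages ⇒ order 4.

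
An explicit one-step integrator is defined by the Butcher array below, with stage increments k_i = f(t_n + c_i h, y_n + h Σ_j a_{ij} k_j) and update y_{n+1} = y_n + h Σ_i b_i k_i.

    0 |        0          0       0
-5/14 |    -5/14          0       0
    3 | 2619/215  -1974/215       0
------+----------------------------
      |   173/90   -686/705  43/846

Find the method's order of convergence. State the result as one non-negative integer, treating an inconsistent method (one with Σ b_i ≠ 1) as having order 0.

b = (173/90, -686/705, 43/846)
c = (0, -5/14, 3)
Ac = (0, 0, 141/43)
Σ b_i: 173/90·1 + (-686/705)·1 + 43/846·1 = 1 ✓
b·c: (-686/705)·(-5/14) + 43/846·3 = 1/2 ✓
b·c²: (-686/705)·25/196 + 43/846·9 = 1/3 ✓
b·Ac: 43/846·141/43 = 1/6 ✓; 3 stages ⇒ order 3.

3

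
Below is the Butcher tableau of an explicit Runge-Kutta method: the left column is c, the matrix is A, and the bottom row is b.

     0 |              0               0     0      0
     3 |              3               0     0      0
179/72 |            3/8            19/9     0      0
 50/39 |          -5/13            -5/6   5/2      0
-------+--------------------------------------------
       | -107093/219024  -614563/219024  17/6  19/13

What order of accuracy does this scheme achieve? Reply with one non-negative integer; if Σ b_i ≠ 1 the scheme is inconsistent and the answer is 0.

b = (-107093/219024, -614563/219024, 17/6, 19/13)
c = (0, 3, 179/72, 50/39)
Ac = (0, 0, 19/3, 535/144)
Σ b_i: (-107093/219024)·1 + (-614563/219024)·1 + 17/6·1 + 19/13·1 = 1 ✓
b·c: (-614563/219024)·3 + 17/6·179/72 + 19/13·50/39 = 1/2 ✓
b·c²: (-614563/219024)·9 + 17/6·32041/5184 + 19/13·2500/1521 = -364833595/68335488 ≠ 1/3 ⇒ order 2.
b·Ac: 17/6·19/3 + 19/13·535/144 = 43757/1872 ≠ 1/6

2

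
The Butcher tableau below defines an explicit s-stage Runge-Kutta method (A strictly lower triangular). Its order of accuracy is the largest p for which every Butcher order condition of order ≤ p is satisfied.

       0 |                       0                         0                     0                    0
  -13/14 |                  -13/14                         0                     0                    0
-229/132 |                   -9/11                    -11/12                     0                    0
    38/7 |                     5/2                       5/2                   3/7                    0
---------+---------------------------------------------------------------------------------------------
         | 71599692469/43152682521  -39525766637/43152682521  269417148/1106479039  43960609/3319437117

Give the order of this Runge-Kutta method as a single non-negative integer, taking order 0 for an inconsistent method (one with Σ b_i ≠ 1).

3

b = (71599692469/43152682521, -39525766637/43152682521, 269417148/1106479039, 43960609/3319437117)
c = (0, -13/14, -229/132, 38/7)
Ac = (0, 0, 143/168, -236/77)
Σ b_i: 71599692469/43152682521·1 + (-39525766637/43152682521)·1 + 269417148/1106479039·1 + 43960609/3319437117·1 = 1 ✓
b·c: (-39525766637/43152682521)·(-13/14) + 269417148/1106479039·(-229/132) + 43960609/3319437117·38/7 = 1/2 ✓
b·c²: (-39525766637/43152682521)·169/196 + 269417148/1106479039·52441/17424 + 43960609/3319437117·1444/49 = 1/3 ✓
b·Ac: 269417148/1106479039·143/168 + 43960609/3319437117·(-236/77) = 1/6 ✓
b·c³: (-39525766637/43152682521)·(-2197/2744) + 269417148/1106479039·(-12008989/2299968) + 43960609/3319437117·54872/343 = 135746239849117/85880477091024 ≠ 1/4 ⇒ order 3.
b·(c∘Ac): 269417148/1106479039·(-2977/2016) + 43960609/3319437117·(-8968/539) = -35932591127/61962826184 ≠ 1/8
b·Ac²: 269417148/1106479039·(-1859/2352) + 43960609/3319437117·980557/284592 = -1801316736139/12268639584432 ≠ 1/12
b·A²c: 43960609/3319437117·143/392 = 898052441/185888478552 ≠ 1/24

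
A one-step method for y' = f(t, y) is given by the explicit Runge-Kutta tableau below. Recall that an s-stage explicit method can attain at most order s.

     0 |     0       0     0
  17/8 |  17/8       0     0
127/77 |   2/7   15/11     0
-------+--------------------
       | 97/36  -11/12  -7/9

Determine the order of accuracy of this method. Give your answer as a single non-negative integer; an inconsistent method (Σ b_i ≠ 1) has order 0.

b = (97/36, -11/12, -7/9)
c = (0, 17/8, 127/77)
Ac = (0, 0, 255/88)
Σ b_i: 97/36·1 + (-11/12)·1 + (-7/9)·1 = 1 ✓
b·c: (-11/12)·17/8 + (-7/9)·127/77 = -10235/3168 ≠ 1/2 ⇒ order 1.

1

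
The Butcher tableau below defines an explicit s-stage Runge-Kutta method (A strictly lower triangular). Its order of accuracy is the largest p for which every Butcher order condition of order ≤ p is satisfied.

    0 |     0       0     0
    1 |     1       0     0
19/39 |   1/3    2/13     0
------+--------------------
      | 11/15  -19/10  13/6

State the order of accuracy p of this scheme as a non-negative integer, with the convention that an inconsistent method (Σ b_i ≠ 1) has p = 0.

1

b = (11/15, -19/10, 13/6)
c = (0, 1, 19/39)
Ac = (0, 0, 2/13)
Σ b_i: 11/15·1 + (-19/10)·1 + 13/6·1 = 1 ✓
b·c: (-19/10)·1 + 13/6·19/39 = -38/45 ≠ 1/2 ⇒ order 1.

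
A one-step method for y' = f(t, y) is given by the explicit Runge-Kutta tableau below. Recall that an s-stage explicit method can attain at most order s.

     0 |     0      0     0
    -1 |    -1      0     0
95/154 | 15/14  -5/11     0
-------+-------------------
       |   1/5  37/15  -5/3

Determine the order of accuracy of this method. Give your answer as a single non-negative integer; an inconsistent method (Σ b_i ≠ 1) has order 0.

b = (1/5, 37/15, -5/3)
c = (0, -1, 95/154)
Ac = (0, 0, 5/11)
Σ b_i: 1/5·1 + 37/15·1 + (-5/3)·1 = 1 ✓
b·c: 37/15·(-1) + (-5/3)·95/154 = -2691/770 ≠ 1/2 ⇒ order 1.

1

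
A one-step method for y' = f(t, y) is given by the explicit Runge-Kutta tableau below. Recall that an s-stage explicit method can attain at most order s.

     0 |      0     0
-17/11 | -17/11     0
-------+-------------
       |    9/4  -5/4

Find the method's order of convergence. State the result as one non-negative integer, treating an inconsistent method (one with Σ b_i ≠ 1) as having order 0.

1

b = (9/4, -5/4)
c = (0, -17/11)
Σ b_i: 9/4·1 + (-5/4)·1 = 1 ✓
b·c: (-5/4)·(-17/11) = 85/44 ≠ 1/2 ⇒ order 1.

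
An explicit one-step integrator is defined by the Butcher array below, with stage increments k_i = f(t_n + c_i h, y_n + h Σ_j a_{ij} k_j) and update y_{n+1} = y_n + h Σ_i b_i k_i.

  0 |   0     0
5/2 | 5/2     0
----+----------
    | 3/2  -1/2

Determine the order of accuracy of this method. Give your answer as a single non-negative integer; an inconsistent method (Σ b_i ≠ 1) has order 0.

b = (3/2, -1/2)
c = (0, 5/2)
Σ b_i: 3/2·1 + (-1/2)·1 = 1 ✓
b·c: (-1/2)·5/2 = -5/4 ≠ 1/2 ⇒ order 1.

1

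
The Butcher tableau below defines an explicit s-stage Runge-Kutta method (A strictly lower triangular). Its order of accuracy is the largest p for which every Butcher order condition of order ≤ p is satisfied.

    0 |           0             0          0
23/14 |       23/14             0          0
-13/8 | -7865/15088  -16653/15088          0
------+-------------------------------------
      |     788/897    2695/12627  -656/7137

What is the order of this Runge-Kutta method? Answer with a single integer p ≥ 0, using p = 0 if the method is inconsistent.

b = (788/897, 2695/12627, -656/7137)
c = (0, 23/14, -13/8)
Ac = (0, 0, -2379/1312)
Σ b_i: 788/897·1 + 2695/12627·1 + (-656/7137)·1 = 1 ✓
b·c: 2695/12627·23/14 + (-656/7137)·(-13/8) = 1/2 ✓
b·c²: 2695/12627·529/196 + (-656/7137)·169/64 = 1/3 ✓
b·Ac: (-656/7137)·(-2379/1312) = 1/6 ✓; 3 stages ⇒ order 3.

3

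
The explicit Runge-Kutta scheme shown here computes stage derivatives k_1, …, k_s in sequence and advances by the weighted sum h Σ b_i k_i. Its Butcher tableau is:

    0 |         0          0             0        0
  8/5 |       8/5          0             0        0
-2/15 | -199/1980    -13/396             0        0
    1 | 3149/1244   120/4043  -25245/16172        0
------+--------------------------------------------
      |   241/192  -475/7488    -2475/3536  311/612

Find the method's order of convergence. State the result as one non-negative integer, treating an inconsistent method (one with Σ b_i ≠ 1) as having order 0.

b = (241/192, -475/7488, -2475/3536, 311/612)
c = (0, 8/5, -2/15, 1)
Ac = (0, 0, -26/495, 159/622)
Σ b_i: 241/192·1 + (-475/7488)·1 + (-2475/3536)·1 + 311/612·1 = 1 ✓
b·c: (-475/7488)·8/5 + (-2475/3536)·(-2/15) + 311/612·1 = 1/2 ✓
b·c²: (-475/7488)·64/25 + (-2475/3536)·4/225 + 311/612·1 = 1/3 ✓
b·Ac: (-2475/3536)·(-26/495) + 311/612·159/622 = 1/6 ✓
b·c³: (-475/7488)·512/125 + (-2475/3536)·(-8/3375) + 311/612·1 = 1/4 ✓
b·(c∘Ac): (-2475/3536)·52/7425 + 311/612·159/622 = 1/8 ✓
b·Ac²: (-2475/3536)·(-208/2475) + 311/612·15/311 = 1/12 ✓
b·A²c: 311/612·51/622 = 1/24 ✓; 4 stages ⇒ order 4.

4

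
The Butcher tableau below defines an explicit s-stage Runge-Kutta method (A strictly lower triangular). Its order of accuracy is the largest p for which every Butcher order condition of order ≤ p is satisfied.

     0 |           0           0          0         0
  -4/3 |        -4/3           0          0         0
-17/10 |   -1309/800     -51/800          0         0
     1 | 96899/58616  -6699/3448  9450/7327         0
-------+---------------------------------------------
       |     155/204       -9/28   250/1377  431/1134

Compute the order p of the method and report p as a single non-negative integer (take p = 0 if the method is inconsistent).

4

b = (155/204, -9/28, 250/1377, 431/1134)
c = (0, -4/3, -17/10, 1)
Ac = (0, 0, 17/200, 343/862)
Σ b_i: 155/204·1 + (-9/28)·1 + 250/1377·1 + 431/1134·1 = 1 ✓
b·c: (-9/28)·(-4/3) + 250/1377·(-17/10) + 431/1134·1 = 1/2 ✓
b·c²: (-9/28)·16/9 + 250/1377·289/100 + 431/1134·1 = 1/3 ✓
b·Ac: 250/1377·17/200 + 431/1134·343/862 = 1/6 ✓
b·c³: (-9/28)·(-64/27) + 250/1377·(-4913/1000) + 431/1134·1 = 1/4 ✓
b·(c∘Ac): 250/1377·(-289/2000) + 431/1134·343/862 = 1/8 ✓
b·Ac²: 250/1377·(-17/150) + 431/1134·707/2586 = 1/12 ✓
b·A²c: 431/1134·189/1724 = 1/24 ✓; 4 stages ⇒ order 4.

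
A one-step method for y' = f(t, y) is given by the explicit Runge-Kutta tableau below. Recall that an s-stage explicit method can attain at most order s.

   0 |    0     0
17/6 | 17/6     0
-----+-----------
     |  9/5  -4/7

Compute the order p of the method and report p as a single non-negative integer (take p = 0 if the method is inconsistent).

0

b = (9/5, -4/7)
c = (0, 17/6)
Σ b_i: 9/5·1 + (-4/7)·1 = 43/35 ≠ 1 ⇒ order 0.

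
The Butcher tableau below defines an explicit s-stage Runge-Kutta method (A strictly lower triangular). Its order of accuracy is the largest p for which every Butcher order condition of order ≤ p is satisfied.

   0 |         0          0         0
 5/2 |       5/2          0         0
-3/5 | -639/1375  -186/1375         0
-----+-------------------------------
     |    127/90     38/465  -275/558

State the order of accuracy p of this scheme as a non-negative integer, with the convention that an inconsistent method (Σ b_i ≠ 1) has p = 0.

b = (127/90, 38/465, -275/558)
c = (0, 5/2, -3/5)
Ac = (0, 0, -93/275)
Σ b_i: 127/90·1 + 38/465·1 + (-275/558)·1 = 1 ✓
b·c: 38/465·5/2 + (-275/558)·(-3/5) = 1/2 ✓
b·c²: 38/465·25/4 + (-275/558)·9/25 = 1/3 ✓
b·Ac: (-275/558)·(-93/275) = 1/6 ✓; 3 stages ⇒ order 3.

3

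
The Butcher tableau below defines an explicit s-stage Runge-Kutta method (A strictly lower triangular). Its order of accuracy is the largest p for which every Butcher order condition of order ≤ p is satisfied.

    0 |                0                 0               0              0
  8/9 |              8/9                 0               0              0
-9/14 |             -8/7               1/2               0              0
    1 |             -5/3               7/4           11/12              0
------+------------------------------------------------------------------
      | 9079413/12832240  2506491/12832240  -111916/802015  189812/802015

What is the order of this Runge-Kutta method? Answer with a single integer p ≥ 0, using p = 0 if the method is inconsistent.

b = (9079413/12832240, 2506491/12832240, -111916/802015, 189812/802015)
c = (0, 8/9, -9/14, 1)
Ac = (0, 0, 4/9, 487/504)
Σ b_i: 9079413/12832240·1 + 2506491/12832240·1 + (-111916/802015)·1 + 189812/802015·1 = 1 ✓
b·c: 2506491/12832240·8/9 + (-111916/802015)·(-9/14) + 189812/802015·1 = 1/2 ✓
b·c²: 2506491/12832240·64/81 + (-111916/802015)·81/196 + 189812/802015·1 = 1/3 ✓
b·Ac: (-111916/802015)·4/9 + 189812/802015·487/504 = 1/6 ✓
b·c³: 2506491/12832240·512/729 + (-111916/802015)·(-729/2744) + 189812/802015·1 = 124577113/303161670 ≠ 1/4 ⇒ order 3.
b·(c∘Ac): (-111916/802015)·(-2/7) + 189812/802015·487/504 = 3876941/14436270 ≠ 1/8
b·Ac²: (-111916/802015)·32/81 + 189812/802015·111865/63504 = 219352033/606323340 ≠ 1/12
b·A²c: 189812/802015·11/27 = 2087932/21654405 ≠ 1/24

3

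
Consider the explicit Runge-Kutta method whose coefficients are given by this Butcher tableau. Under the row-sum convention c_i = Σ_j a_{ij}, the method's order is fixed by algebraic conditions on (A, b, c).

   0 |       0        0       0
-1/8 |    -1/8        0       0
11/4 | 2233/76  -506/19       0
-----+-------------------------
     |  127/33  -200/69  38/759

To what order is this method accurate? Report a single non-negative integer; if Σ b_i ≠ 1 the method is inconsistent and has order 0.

b = (127/33, -200/69, 38/759)
c = (0, -1/8, 11/4)
Ac = (0, 0, 253/76)
Σ b_i: 127/33·1 + (-200/69)·1 + 38/759·1 = 1 ✓
b·c: (-200/69)·(-1/8) + 38/759·11/4 = 1/2 ✓
b·c²: (-200/69)·1/64 + 38/759·121/16 = 1/3 ✓
b·Ac: 38/759·253/76 = 1/6 ✓; 3 stages ⇒ order 3.

3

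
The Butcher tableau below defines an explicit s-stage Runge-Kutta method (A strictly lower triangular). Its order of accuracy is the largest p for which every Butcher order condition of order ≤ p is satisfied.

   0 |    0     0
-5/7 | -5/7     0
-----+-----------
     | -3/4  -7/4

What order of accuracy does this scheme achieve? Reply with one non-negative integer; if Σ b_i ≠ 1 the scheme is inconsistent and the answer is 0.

b = (-3/4, -7/4)
c = (0, -5/7)
Σ b_i: (-3/4)·1 + (-7/4)·1 = -5/2 ≠ 1 ⇒ order 0.

0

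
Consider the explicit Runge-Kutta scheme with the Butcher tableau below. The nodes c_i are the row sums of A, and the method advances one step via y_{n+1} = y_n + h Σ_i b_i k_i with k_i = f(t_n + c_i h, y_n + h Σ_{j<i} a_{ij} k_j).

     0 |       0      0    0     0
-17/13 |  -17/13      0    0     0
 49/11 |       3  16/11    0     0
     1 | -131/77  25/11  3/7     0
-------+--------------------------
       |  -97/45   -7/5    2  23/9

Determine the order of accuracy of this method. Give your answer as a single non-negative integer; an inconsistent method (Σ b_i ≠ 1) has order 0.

1

b = (-97/45, -7/5, 2, 23/9)
c = (0, -17/13, 49/11, 1)
Ac = (0, 0, -272/143, -152/143)
Σ b_i: (-97/45)·1 + (-7/5)·1 + 2·1 + 23/9·1 = 1 ✓
b·c: (-7/5)·(-17/13) + 2·49/11 + 23/9·1 = 85556/6435 ≠ 1/2 ⇒ order 1.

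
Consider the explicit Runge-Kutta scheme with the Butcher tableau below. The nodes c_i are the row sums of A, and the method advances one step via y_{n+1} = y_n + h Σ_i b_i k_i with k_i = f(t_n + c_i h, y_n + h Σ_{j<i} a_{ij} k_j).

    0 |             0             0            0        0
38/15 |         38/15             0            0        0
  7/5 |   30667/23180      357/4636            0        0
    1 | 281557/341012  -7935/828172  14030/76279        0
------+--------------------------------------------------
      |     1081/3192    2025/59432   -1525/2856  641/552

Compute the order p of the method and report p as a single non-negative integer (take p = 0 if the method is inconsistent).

4

b = (1081/3192, 2025/59432, -1525/2856, 641/552)
c = (0, 38/15, 7/5, 1)
Ac = (0, 0, 119/610, 299/1282)
Σ b_i: 1081/3192·1 + 2025/59432·1 + (-1525/2856)·1 + 641/552·1 = 1 ✓
b·c: 2025/59432·38/15 + (-1525/2856)·7/5 + 641/552·1 = 1/2 ✓
b·c²: 2025/59432·1444/225 + (-1525/2856)·49/25 + 641/552·1 = 1/3 ✓
b·Ac: (-1525/2856)·119/610 + 641/552·299/1282 = 1/6 ✓
b·c³: 2025/59432·54872/3375 + (-1525/2856)·343/125 + 641/552·1 = 1/4 ✓
b·(c∘Ac): (-1525/2856)·833/3050 + 641/552·299/1282 = 1/8 ✓
b·Ac²: (-1525/2856)·2261/4575 + 641/552·575/1923 = 1/12 ✓
b·A²c: 641/552·23/641 = 1/24 ✓; 4 stages ⇒ order 4.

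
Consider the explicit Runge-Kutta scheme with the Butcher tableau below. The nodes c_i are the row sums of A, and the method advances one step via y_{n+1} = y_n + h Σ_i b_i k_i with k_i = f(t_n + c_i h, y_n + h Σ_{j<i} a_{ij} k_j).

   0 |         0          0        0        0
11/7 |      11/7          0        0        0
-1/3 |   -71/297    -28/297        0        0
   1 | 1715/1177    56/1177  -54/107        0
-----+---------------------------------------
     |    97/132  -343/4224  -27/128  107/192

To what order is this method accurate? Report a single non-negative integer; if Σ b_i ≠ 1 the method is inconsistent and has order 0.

b = (97/132, -343/4224, -27/128, 107/192)
c = (0, 11/7, -1/3, 1)
Ac = (0, 0, -4/27, 26/107)
Σ b_i: 97/132·1 + (-343/4224)·1 + (-27/128)·1 + 107/192·1 = 1 ✓
b·c: (-343/4224)·11/7 + (-27/128)·(-1/3) + 107/192·1 = 1/2 ✓
b·c²: (-343/4224)·121/49 + (-27/128)·1/9 + 107/192·1 = 1/3 ✓
b·Ac: (-27/128)·(-4/27) + 107/192·26/107 = 1/6 ✓
b·c³: (-343/4224)·1331/343 + (-27/128)·(-1/27) + 107/192·1 = 1/4 ✓
b·(c∘Ac): (-27/128)·4/81 + 107/192·26/107 = 1/8 ✓
b·Ac²: (-27/128)·(-44/189) + 107/192·46/749 = 1/12 ✓
b·A²c: 107/192·8/107 = 1/24 ✓; 4 stages ⇒ order 4.

4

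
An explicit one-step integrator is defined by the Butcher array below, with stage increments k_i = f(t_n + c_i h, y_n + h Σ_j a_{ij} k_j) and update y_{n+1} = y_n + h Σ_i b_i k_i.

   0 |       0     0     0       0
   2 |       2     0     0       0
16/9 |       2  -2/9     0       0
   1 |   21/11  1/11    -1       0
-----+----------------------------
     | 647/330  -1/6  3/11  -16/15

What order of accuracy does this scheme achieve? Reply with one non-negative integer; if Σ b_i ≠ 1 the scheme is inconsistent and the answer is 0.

1

b = (647/330, -1/6, 3/11, -16/15)
c = (0, 2, 16/9, 1)
Ac = (0, 0, -4/9, -158/99)
Σ b_i: 647/330·1 + (-1/6)·1 + 3/11·1 + (-16/15)·1 = 1 ✓
b·c: (-1/6)·2 + 3/11·16/9 + (-16/15)·1 = -151/165 ≠ 1/2 ⇒ order 1.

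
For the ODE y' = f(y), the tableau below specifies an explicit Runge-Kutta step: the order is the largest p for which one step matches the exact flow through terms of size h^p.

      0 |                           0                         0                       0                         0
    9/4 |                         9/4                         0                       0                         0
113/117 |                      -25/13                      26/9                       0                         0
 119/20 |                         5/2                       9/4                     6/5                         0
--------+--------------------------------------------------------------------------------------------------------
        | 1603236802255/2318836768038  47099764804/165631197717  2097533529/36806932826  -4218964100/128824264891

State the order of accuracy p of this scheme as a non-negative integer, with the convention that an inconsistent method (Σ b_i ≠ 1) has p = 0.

b = (1603236802255/2318836768038, 47099764804/165631197717, 2097533529/36806932826, -4218964100/128824264891)
c = (0, 9/4, 113/117, 119/20)
Ac = (0, 0, 13/2, 19411/3120)
Σ b_i: 1603236802255/2318836768038·1 + 47099764804/165631197717·1 + 2097533529/36806932826·1 + (-4218964100/128824264891)·1 = 1 ✓
b·c: 47099764804/165631197717·9/4 + 2097533529/36806932826·113/117 + (-4218964100/128824264891)·119/20 = 1/2 ✓
b·c²: 47099764804/165631197717·81/16 + 2097533529/36806932826·12769/13689 + (-4218964100/128824264891)·14161/400 = 1/3 ✓
b·Ac: 2097533529/36806932826·13/2 + (-4218964100/128824264891)·19411/3120 = 1/6 ✓
b·c³: 47099764804/165631197717·729/64 + 2097533529/36806932826·1442897/1601613 + (-4218964100/128824264891)·1685159/8000 = -466142873551793/129192334219260 ≠ 1/4 ⇒ order 3.
b·(c∘Ac): 2097533529/36806932826·113/18 + (-4218964100/128824264891)·2309909/62400 = -754897235323/883366387824 ≠ 1/8
b·Ac²: 2097533529/36806932826·117/8 + (-4218964100/128824264891)·18266567/1460160 = 153284105325503/361738535813928 ≠ 1/12
b·A²c: (-4218964100/128824264891)·39/5 = -32907919980/128824264891 ≠ 1/24

3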